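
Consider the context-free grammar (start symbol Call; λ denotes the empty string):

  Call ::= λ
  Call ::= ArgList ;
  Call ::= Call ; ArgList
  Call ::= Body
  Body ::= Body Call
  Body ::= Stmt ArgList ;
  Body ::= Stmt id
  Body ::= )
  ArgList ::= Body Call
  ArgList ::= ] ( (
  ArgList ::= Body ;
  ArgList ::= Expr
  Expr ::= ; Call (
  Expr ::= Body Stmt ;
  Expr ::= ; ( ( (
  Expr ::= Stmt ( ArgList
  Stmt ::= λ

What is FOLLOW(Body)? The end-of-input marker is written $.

{ $, (, ), ;, ], id }

In Call ::= Body: Body is at the end, add FOLLOW(Call) = { $, (, ), ;, ], id }.
In Body ::= Body Call: add FIRST(Call)\{λ} = { (, ), ;, ], id }.
  Since Call is nullable, also add FOLLOW(Body) = { $, (, ), ;, ], id }.
In ArgList ::= Body Call: add FIRST(Call)\{λ} = { (, ), ;, ], id }.
  Since Call is nullable, also add FOLLOW(ArgList) = { $, (, ), ;, ], id }.
In ArgList ::= Body ;: add FIRST(;) = { ; }.
In Expr ::= Body Stmt ;: add FIRST(Stmt ;) = { ; }.
Union: FOLLOW(Body) = { $, (, ), ;, ], id }.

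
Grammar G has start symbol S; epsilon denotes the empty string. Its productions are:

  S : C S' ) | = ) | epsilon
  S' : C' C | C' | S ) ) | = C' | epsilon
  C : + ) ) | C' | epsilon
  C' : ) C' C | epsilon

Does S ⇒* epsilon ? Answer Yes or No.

Yes

S has an epsilon-production, so S ⇒ epsilon.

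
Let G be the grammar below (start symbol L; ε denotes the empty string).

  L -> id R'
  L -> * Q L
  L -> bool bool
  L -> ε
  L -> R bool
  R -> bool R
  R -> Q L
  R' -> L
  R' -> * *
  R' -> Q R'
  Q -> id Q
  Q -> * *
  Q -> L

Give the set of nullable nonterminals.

Directly nullable (have an ε-production): L.
R' -> L with every symbol nullable, so R' is nullable.
R -> Q L with every symbol nullable, so R is nullable.
Q -> L with every symbol nullable, so Q is nullable.

{ L, Q, R, R' }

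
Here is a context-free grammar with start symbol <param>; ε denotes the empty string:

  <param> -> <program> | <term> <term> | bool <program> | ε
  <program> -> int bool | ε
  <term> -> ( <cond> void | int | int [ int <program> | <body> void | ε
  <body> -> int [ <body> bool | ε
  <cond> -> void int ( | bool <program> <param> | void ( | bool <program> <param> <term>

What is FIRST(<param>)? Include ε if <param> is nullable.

{ (, bool, int, void, ε }

From <param> -> <program>: add FIRST(<program>) = { int, ε } (including ε since <program> is nullable).
From <param> -> <term> <term>: <term>, <term> nullable, take FIRST(<term>) ∪ FIRST(<term>) = { (, int, void }; also ε since the whole RHS is nullable.
<param> -> bool <program> contributes {bool}.
<param> -> ε contributes ε.
Union: FIRST(<param>) = { (, bool, int, void, ε }.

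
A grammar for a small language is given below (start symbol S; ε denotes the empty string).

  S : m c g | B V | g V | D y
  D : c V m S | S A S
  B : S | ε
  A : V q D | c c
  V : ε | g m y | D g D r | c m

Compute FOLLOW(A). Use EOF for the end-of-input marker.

In D : S A S: add FIRST(S)\{ε} = { c, g, m, q }.
  Since S is nullable, also add FOLLOW(D) = { c, g, m, q, r, y }.
Union: FOLLOW(A) = { c, g, m, q, r, y }.

{ c, g, m, q, r, y }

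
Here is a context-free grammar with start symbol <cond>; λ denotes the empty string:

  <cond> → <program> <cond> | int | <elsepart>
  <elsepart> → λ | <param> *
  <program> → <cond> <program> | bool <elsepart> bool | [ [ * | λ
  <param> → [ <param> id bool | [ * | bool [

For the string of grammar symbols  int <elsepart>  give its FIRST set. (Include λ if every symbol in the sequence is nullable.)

int is a terminal; add {int} and stop.

{ int }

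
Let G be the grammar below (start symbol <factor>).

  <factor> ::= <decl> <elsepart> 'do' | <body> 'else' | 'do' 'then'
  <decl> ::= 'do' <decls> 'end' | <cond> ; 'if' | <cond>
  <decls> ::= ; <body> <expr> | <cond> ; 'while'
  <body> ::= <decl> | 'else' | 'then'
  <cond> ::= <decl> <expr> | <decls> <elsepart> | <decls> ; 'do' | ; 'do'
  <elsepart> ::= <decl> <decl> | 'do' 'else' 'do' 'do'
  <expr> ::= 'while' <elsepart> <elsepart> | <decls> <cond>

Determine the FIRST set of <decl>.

{ 'do', ; }

<decl> ::= 'do' <decls> 'end' contributes {'do'}.
From <decl> ::= <cond> ; 'if': add FIRST(<cond>) = { 'do', ; }.
From <decl> ::= <cond>: add FIRST(<cond>) = { 'do', ; }.
Union: FIRST(<decl>) = { 'do', ; }.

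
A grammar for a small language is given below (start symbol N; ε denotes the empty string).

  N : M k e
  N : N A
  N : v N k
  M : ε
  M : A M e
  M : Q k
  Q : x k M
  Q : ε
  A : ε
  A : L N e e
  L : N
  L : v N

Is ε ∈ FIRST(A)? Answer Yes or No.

A has an ε-production, so A ⇒ ε.

Yes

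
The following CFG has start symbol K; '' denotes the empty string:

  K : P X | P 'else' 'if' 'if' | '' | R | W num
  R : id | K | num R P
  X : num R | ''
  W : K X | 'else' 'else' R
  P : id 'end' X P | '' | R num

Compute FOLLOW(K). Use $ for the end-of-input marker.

K is the start symbol, so $ ∈ FOLLOW(K).
In R : K: K is at the end, add FOLLOW(R) = { $, 'else', id, num }.
In W : K X: add FIRST(X)\{''} = { num }.
  Since X is nullable, also add FOLLOW(W) = { num }.
Union: FOLLOW(K) = { $, 'else', id, num }.

{ $, 'else', id, num }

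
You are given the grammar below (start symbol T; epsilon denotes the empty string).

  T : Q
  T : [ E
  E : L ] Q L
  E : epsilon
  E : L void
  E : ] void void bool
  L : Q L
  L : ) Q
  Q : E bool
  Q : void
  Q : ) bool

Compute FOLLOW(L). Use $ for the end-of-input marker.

{ $, ], bool, void }

In E : L ] Q L: add FIRST(] Q L) = { ] }.
In E : L ] Q L: L is at the end, add FOLLOW(E) = { $, bool }.
In E : L void: add FIRST(void) = { void }.
In L : Q L: L is at the end, add FOLLOW(L) = { $, ], bool, void }.
Union: FOLLOW(L) = { $, ], bool, void }.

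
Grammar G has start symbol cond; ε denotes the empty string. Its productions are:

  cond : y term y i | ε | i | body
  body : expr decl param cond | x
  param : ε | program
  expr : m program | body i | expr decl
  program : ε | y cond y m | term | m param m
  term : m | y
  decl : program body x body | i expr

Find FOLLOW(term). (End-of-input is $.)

{ $, i, m, x, y }

In cond : y term y i: add FIRST(y i) = { y }.
In program : term: term is at the end, add FOLLOW(program) = { $, i, m, x, y }.
Union: FOLLOW(term) = { $, i, m, x, y }.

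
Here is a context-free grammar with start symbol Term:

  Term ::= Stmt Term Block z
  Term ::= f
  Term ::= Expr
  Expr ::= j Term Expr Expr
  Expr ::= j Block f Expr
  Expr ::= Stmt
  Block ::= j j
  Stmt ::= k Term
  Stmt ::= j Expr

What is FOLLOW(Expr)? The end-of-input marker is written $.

{ $, f, j, k }

In Term ::= Expr: Expr is at the end, add FOLLOW(Term) = { $, f, j, k }.
In Expr ::= j Term Expr Expr: add FIRST(Expr) = { j, k }.
In Expr ::= j Term Expr Expr: Expr is at the end, add FOLLOW(Expr) = { $, f, j, k }.
In Expr ::= j Block f Expr: Expr is at the end, add FOLLOW(Expr) = { $, f, j, k }.
In Stmt ::= j Expr: Expr is at the end, add FOLLOW(Stmt) = { $, f, j, k }.
Union: FOLLOW(Expr) = { $, f, j, k }.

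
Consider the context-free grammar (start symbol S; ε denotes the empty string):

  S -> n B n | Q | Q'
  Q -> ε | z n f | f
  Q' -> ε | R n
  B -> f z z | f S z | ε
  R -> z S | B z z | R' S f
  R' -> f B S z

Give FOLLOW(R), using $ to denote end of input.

{ n }

In Q' -> R n: add FIRST(n) = { n }.
Union: FOLLOW(R) = { n }.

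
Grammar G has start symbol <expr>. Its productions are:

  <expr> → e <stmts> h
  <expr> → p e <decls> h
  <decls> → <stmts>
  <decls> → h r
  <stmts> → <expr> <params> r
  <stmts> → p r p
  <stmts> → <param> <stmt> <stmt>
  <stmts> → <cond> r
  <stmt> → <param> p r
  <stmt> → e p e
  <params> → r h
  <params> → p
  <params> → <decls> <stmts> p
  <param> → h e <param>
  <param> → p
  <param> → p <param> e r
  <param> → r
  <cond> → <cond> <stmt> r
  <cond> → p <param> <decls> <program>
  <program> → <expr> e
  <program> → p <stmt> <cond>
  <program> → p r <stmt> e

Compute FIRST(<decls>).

From <decls> → <stmts>: add FIRST(<stmts>) = { e, h, p, r }.
<decls> → h r contributes {h}.
Union: FIRST(<decls>) = { e, h, p, r }.

{ e, h, p, r }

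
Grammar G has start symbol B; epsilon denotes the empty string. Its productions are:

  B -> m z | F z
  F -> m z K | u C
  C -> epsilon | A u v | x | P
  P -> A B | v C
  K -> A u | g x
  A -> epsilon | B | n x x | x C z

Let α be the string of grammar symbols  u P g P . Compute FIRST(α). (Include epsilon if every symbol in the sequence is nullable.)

u is a terminal; add {u} and stop.

{ u }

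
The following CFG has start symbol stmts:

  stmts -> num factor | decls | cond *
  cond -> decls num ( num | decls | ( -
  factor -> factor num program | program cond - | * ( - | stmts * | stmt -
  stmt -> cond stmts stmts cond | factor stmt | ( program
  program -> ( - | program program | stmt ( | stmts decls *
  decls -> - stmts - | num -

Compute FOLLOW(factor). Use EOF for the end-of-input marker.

{ EOF, (, *, -, num }

In stmts -> num factor: factor is at the end, add FOLLOW(stmts) = { EOF, (, *, -, num }.
In factor -> factor num program: add FIRST(num program) = { num }.
In stmt -> factor stmt: add FIRST(stmt) = { (, *, -, num }.
Union: FOLLOW(factor) = { EOF, (, *, -, num }.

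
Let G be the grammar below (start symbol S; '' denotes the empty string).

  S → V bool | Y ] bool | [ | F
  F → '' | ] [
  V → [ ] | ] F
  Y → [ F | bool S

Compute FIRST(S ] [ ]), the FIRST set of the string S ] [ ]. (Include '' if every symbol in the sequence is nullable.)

Add FIRST(S)\{''} = { [, ], bool }; S is nullable, continue.
] is a terminal; add {]} and stop.

{ [, ], bool }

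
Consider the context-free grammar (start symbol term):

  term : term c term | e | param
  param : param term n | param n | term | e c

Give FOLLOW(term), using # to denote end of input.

term is the start symbol, so # ∈ FOLLOW(term).
In term : term c term: add FIRST(c term) = { c }.
In term : term c term: term is at the end, add FOLLOW(term) = { #, c, e, n }.
In param : param term n: add FIRST(n) = { n }.
In param : term: term is at the end, add FOLLOW(param) = { #, c, e, n }.
Union: FOLLOW(term) = { #, c, e, n }.

{ #, c, e, n }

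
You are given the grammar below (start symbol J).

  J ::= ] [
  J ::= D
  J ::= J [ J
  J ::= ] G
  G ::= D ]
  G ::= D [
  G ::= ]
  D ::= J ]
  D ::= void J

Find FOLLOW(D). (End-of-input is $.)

{ $, [, ] }

In J ::= D: D is at the end, add FOLLOW(J) = { $, [, ] }.
In G ::= D ]: add FIRST(]) = { ] }.
In G ::= D [: add FIRST([) = { [ }.
Union: FOLLOW(D) = { $, [, ] }.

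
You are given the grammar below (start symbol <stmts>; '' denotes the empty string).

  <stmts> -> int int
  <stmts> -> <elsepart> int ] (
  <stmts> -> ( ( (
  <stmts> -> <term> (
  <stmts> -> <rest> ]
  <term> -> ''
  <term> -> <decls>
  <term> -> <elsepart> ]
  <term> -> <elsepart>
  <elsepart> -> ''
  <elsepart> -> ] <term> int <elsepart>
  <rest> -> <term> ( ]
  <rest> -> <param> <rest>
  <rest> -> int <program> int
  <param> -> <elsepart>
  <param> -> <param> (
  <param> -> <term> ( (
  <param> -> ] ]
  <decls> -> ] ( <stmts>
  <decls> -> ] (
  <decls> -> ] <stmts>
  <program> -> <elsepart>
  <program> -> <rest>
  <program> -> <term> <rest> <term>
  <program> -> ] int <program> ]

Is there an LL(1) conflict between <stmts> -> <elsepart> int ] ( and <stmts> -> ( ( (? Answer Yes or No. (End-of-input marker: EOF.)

FIRST(<elsepart> int ] () = { ], int } and FIRST(( ( () = { ( }.
The FIRST sets are disjoint and neither alternative is nullable — no conflict.

No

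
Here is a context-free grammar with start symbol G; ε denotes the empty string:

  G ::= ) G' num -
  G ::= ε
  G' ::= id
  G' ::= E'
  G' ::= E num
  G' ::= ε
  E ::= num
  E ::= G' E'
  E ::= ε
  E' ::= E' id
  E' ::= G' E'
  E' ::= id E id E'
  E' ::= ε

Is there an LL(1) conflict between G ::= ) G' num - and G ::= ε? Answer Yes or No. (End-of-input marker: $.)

No

FIRST() G' num -) = { ) } and FIRST(ε) = { ε }.
The second is nullable but FOLLOW(G) = { $ } is disjoint from FIRST of the first.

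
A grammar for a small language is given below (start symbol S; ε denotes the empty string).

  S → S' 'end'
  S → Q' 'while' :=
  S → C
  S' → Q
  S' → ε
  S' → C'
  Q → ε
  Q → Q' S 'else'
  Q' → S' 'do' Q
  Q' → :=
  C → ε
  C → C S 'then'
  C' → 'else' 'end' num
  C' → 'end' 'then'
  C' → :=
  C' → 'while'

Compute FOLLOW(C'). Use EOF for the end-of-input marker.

{ 'do', 'end' }

In S' → C': C' is at the end, add FOLLOW(S') = { 'do', 'end' }.
Union: FOLLOW(C') = { 'do', 'end' }.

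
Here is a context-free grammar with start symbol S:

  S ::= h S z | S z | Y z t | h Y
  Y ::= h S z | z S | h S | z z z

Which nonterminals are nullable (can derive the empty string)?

{ } (none)

No nonterminal has an empty production or an RHS whose symbols are all nullable.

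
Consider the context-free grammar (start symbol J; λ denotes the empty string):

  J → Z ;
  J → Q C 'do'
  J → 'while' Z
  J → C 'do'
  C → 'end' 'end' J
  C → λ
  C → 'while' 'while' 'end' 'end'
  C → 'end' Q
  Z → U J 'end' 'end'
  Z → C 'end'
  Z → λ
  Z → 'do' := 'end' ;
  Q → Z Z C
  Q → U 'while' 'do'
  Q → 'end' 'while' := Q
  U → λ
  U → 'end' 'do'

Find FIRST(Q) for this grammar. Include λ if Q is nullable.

From Q → Z Z C: Z, Z, C nullable, take FIRST(Z) ∪ FIRST(Z) ∪ FIRST(C) = { 'do', 'end', 'while', ; }; also λ since the whole RHS is nullable.
From Q → U 'while' 'do': U nullable, take FIRST(U) ∪ {'while'} = { 'end', 'while' }.
Q → 'end' 'while' := Q contributes {'end'}.
Union: FIRST(Q) = { 'do', 'end', 'while', ;, λ }.

{ 'do', 'end', 'while', ;, λ }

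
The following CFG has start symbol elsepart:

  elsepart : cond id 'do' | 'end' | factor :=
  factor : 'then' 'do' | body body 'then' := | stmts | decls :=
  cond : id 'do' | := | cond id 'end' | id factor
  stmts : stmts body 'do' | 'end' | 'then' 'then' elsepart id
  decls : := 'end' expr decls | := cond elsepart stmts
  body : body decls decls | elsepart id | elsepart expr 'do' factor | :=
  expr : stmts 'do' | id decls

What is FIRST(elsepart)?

{ 'end', 'then', :=, id }

From elsepart : cond id 'do': add FIRST(cond) = { :=, id }.
elsepart : 'end' contributes {'end'}.
From elsepart : factor :=: add FIRST(factor) = { 'end', 'then', :=, id }.
Union: FIRST(elsepart) = { 'end', 'then', :=, id }.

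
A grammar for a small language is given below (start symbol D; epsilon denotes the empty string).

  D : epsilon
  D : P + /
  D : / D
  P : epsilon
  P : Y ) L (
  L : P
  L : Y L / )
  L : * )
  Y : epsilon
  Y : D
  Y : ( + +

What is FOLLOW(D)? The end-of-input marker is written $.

{ $, (, ), *, +, / }

D is the start symbol, so $ ∈ FOLLOW(D).
In D : / D: D is at the end, add FOLLOW(D) = { $, (, ), *, +, / }.
In Y : D: D is at the end, add FOLLOW(Y) = { (, ), *, +, / }.
Union: FOLLOW(D) = { $, (, ), *, +, / }.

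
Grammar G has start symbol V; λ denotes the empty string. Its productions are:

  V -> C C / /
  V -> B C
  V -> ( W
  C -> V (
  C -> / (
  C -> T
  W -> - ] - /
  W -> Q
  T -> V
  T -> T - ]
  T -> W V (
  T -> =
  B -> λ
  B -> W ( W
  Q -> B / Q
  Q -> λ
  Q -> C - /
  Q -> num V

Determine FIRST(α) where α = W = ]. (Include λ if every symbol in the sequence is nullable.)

{ (, -, /, =, num }

Add FIRST(W)\{λ} = { (, -, /, =, num }; W is nullable, continue.
= is a terminal; add {=} and stop.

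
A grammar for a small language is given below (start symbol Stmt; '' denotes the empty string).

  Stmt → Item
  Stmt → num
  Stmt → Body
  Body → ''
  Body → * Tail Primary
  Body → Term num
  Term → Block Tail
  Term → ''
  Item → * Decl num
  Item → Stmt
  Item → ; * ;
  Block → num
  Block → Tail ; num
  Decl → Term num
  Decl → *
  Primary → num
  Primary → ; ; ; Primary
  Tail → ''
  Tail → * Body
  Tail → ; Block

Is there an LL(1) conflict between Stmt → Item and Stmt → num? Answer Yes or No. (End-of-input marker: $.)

FIRST(Item) = { *, ;, num, '' } and FIRST(num) = { num }.
Both contain num, so the two alternatives are not disjoint — LL(1) conflict.

Yes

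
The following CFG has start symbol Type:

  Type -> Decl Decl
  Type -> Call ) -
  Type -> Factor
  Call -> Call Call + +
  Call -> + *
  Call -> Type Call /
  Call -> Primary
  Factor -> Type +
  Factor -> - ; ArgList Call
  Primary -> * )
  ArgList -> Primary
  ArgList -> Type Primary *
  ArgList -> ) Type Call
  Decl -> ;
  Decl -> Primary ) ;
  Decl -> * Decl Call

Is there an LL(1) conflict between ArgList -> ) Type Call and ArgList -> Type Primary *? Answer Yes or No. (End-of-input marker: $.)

No

FIRST() Type Call) = { ) } and FIRST(Type Primary *) = { *, +, -, ; }.
The FIRST sets are disjoint and neither alternative is nullable — no conflict.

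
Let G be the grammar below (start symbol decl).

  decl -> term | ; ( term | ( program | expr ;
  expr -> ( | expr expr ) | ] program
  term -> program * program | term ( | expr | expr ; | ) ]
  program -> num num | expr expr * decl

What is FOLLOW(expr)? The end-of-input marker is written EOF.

{ EOF, (, ), *, ;, ] }

In decl -> expr ;: add FIRST(;) = { ; }.
In expr -> expr expr ): add FIRST(expr )) = { (, ] }.
In expr -> expr expr ): add FIRST()) = { ) }.
In term -> expr: expr is at the end, add FOLLOW(term) = { EOF, (, ), *, ;, ] }.
In term -> expr ;: add FIRST(;) = { ; }.
In program -> expr expr * decl: add FIRST(expr * decl) = { (, ] }.
In program -> expr expr * decl: add FIRST(* decl) = { * }.
Union: FOLLOW(expr) = { EOF, (, ), *, ;, ] }.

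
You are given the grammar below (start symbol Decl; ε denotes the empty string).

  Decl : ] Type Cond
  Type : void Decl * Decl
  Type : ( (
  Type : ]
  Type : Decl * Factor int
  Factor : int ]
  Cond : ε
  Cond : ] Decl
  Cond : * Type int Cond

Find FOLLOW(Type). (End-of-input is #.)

{ #, *, ], int }

In Decl : ] Type Cond: add FIRST(Cond)\{ε} = { *, ] }.
  Since Cond is nullable, also add FOLLOW(Decl) = { #, *, ], int }.
In Cond : * Type int Cond: add FIRST(int Cond) = { int }.
Union: FOLLOW(Type) = { #, *, ], int }.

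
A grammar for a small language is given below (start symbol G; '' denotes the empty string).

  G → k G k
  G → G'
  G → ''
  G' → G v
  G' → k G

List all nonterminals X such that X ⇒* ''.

{ G }

Directly nullable (have an ''-production): G.
No other nonterminal has a production whose RHS symbols are all nullable.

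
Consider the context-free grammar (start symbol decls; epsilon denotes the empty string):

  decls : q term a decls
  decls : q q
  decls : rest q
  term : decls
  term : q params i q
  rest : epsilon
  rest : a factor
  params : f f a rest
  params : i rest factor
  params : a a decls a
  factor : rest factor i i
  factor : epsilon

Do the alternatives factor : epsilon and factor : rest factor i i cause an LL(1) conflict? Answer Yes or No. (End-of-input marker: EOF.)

Yes

FIRST(epsilon) = { epsilon } and FIRST(rest factor i i) = { a, i }.
The first alternative is nullable and FOLLOW(factor) = { a, i, q } shares a with FIRST of the second — conflict.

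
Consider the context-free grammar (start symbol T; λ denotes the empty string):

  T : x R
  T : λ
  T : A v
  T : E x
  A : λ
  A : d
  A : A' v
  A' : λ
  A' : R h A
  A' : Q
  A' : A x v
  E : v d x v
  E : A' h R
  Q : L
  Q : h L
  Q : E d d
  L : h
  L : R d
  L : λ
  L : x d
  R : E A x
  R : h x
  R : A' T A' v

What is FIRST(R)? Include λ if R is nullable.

{ d, h, v, x }

From R : E A x: add FIRST(E) = { d, h, v, x }.
R : h x contributes {h}.
From R : A' T A' v: A', T, A' nullable, take FIRST(A') ∪ FIRST(T) ∪ FIRST(A') ∪ {v} = { d, h, v, x }.
Union: FIRST(R) = { d, h, v, x }.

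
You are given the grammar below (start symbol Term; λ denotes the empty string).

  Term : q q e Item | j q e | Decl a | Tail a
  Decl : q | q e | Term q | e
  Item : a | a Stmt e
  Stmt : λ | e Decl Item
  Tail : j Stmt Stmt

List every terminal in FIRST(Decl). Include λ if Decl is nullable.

Decl : q contributes {q}.
Decl : q e contributes {q}.
From Decl : Term q: add FIRST(Term) = { e, j, q }.
Decl : e contributes {e}.
Union: FIRST(Decl) = { e, j, q }.

{ e, j, q }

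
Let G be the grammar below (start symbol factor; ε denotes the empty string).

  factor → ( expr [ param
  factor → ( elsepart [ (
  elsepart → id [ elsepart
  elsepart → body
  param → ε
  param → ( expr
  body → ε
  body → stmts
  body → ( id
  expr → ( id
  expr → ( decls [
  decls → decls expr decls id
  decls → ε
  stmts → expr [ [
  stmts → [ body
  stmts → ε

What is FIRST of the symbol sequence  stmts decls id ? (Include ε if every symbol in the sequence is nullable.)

{ (, [, id }

Add FIRST(stmts)\{ε} = { (, [ }; stmts is nullable, continue.
Add FIRST(decls)\{ε} = { ( }; decls is nullable, continue.
id is a terminal; add {id} and stop.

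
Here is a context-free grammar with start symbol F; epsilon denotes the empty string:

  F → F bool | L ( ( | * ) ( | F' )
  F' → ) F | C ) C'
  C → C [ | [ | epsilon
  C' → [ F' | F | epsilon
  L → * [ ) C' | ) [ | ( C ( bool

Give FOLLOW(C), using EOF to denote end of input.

{ (, ), [ }

In F' → C ) C': add FIRST() C') = { ) }.
In C → C [: add FIRST([) = { [ }.
In L → ( C ( bool: add FIRST(( bool) = { ( }.
Union: FOLLOW(C) = { (, ), [ }.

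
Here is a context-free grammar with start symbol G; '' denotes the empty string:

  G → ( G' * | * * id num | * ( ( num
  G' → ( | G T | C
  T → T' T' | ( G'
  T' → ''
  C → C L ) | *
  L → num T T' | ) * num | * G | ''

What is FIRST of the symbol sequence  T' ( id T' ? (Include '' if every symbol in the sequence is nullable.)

{ ( }

Add FIRST(T')\{''} = {  }; T' is nullable, continue.
( is a terminal; add {(} and stop.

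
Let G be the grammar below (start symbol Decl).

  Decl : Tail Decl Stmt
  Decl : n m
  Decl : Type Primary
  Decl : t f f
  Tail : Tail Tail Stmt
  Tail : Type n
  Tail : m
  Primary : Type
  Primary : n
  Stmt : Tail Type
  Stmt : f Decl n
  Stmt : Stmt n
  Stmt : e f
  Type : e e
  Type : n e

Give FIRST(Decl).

{ e, m, n, t }

From Decl : Tail Decl Stmt: add FIRST(Tail) = { e, m, n }.
Decl : n m contributes {n}.
From Decl : Type Primary: add FIRST(Type) = { e, n }.
Decl : t f f contributes {t}.
Union: FIRST(Decl) = { e, m, n, t }.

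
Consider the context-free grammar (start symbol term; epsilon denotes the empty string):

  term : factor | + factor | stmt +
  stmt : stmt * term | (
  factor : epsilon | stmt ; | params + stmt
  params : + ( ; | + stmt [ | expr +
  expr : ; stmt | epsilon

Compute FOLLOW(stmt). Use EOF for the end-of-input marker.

{ EOF, *, +, ;, [ }

In term : stmt +: add FIRST(+) = { + }.
In stmt : stmt * term: add FIRST(* term) = { * }.
In factor : stmt ;: add FIRST(;) = { ; }.
In factor : params + stmt: stmt is at the end, add FOLLOW(factor) = { EOF, *, +, ;, [ }.
In params : + stmt [: add FIRST([) = { [ }.
In expr : ; stmt: stmt is at the end, add FOLLOW(expr) = { + }.
Union: FOLLOW(stmt) = { EOF, *, +, ;, [ }.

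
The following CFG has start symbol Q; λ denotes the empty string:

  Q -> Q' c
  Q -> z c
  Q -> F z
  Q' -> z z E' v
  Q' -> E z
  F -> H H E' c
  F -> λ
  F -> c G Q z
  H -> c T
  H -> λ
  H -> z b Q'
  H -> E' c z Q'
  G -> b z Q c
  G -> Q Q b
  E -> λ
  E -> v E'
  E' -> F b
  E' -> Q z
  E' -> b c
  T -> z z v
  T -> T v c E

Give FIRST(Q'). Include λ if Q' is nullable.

{ v, z }

Q' -> z z E' v contributes {z}.
From Q' -> E z: E nullable, take FIRST(E) ∪ {z} = { v, z }.
Union: FIRST(Q') = { v, z }.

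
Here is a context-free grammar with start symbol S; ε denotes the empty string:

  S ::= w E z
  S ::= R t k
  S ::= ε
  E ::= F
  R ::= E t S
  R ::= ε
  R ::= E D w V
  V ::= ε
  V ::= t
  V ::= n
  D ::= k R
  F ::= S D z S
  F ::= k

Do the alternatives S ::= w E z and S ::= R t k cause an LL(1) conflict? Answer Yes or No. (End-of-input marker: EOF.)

FIRST(w E z) = { w } and FIRST(R t k) = { k, t, w }.
Both contain w, so the two alternatives are not disjoint — LL(1) conflict.

Yes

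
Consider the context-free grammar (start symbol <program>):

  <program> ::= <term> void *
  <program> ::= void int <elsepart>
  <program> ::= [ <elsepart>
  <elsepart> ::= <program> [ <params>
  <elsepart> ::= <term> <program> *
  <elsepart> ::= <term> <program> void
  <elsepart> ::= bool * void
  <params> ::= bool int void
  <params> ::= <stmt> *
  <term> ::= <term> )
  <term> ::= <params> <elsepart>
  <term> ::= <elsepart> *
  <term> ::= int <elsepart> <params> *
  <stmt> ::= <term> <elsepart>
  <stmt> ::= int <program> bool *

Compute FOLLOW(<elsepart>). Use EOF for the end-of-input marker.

In <program> ::= void int <elsepart>: <elsepart> is at the end, add FOLLOW(<program>) = { EOF, *, [, bool, void }.
In <program> ::= [ <elsepart>: <elsepart> is at the end, add FOLLOW(<program>) = { EOF, *, [, bool, void }.
In <term> ::= <params> <elsepart>: <elsepart> is at the end, add FOLLOW(<term>) = { ), [, bool, int, void }.
In <term> ::= <elsepart> *: add FIRST(*) = { * }.
In <term> ::= int <elsepart> <params> *: add FIRST(<params> *) = { [, bool, int, void }.
In <stmt> ::= <term> <elsepart>: <elsepart> is at the end, add FOLLOW(<stmt>) = { * }.
Union: FOLLOW(<elsepart>) = { EOF, ), *, [, bool, int, void }.

{ EOF, ), *, [, bool, int, void }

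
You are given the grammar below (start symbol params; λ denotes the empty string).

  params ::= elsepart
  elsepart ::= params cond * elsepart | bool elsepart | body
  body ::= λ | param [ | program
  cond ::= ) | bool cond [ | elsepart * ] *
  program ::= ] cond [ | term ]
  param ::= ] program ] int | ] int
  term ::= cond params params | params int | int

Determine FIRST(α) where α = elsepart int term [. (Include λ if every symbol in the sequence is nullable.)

Add FIRST(elsepart)\{λ} = { ), *, ], bool, int }; elsepart is nullable, continue.
int is a terminal; add {int} and stop.

{ ), *, ], bool, int }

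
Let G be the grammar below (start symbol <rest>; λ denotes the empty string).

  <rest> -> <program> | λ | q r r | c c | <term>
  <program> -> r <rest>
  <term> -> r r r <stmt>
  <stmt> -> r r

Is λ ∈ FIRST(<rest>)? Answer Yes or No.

<rest> has an λ-production, so <rest> ⇒ λ.

Yes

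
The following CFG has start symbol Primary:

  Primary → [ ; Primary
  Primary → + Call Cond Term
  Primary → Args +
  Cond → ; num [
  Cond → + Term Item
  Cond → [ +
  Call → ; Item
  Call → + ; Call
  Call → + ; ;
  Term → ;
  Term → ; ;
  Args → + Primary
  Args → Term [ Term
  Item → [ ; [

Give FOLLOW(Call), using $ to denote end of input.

In Primary → + Call Cond Term: add FIRST(Cond Term) = { +, ;, [ }.
In Call → + ; Call: Call is at the end, add FOLLOW(Call) = { +, ;, [ }.
Union: FOLLOW(Call) = { +, ;, [ }.

{ +, ;, [ }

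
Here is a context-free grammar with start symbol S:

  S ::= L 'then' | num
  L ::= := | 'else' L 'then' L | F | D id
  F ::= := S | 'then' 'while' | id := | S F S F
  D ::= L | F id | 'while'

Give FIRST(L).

L ::= := contributes {:=}.
L ::= 'else' L 'then' L contributes {'else'}.
From L ::= F: add FIRST(F) = { 'else', 'then', 'while', :=, id, num }.
From L ::= D id: add FIRST(D) = { 'else', 'then', 'while', :=, id, num }.
Union: FIRST(L) = { 'else', 'then', 'while', :=, id, num }.

{ 'else', 'then', 'while', :=, id, num }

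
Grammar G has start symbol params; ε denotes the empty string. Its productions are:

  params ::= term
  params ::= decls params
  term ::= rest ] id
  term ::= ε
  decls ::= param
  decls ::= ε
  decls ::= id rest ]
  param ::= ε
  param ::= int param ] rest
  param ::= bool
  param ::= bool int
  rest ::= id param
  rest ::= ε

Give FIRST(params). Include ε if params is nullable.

From params ::= term: add FIRST(term) = { ], id, ε } (including ε since term is nullable).
From params ::= decls params: decls, params nullable, take FIRST(decls) ∪ FIRST(params) = { ], bool, id, int }; also ε since the whole RHS is nullable.
Union: FIRST(params) = { ], bool, id, int, ε }.

{ ], bool, id, int, ε }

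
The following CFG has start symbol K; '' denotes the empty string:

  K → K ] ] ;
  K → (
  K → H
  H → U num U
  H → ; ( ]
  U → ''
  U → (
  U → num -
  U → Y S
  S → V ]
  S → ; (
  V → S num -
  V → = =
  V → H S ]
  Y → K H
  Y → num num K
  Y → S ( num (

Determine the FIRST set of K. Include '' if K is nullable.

{ (, ;, =, num }

From K → K ] ] ;: add FIRST(K) = { (, ;, =, num }.
K → ( contributes {(}.
From K → H: add FIRST(H) = { (, ;, =, num }.
Union: FIRST(K) = { (, ;, =, num }.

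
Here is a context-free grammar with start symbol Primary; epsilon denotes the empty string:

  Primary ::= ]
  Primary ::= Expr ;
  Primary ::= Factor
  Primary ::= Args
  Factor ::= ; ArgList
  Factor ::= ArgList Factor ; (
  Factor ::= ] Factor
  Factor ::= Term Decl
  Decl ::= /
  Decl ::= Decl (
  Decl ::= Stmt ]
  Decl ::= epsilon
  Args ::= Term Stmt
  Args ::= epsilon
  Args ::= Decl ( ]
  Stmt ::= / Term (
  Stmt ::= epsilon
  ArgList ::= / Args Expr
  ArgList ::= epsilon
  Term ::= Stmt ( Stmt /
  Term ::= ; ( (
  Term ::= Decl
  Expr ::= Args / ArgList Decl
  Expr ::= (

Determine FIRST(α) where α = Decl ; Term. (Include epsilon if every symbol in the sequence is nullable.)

Add FIRST(Decl)\{epsilon} = { (, /, ] }; Decl is nullable, continue.
; is a terminal; add {;} and stop.

{ (, /, ;, ] }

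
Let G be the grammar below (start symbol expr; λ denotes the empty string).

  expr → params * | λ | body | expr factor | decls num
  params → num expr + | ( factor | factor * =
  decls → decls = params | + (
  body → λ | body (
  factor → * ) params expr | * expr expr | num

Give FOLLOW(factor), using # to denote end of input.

{ #, (, *, +, =, num }

In expr → expr factor: factor is at the end, add FOLLOW(expr) = { #, (, *, +, =, num }.
In params → ( factor: factor is at the end, add FOLLOW(params) = { #, (, *, +, =, num }.
In params → factor * =: add FIRST(* =) = { * }.
Union: FOLLOW(factor) = { #, (, *, +, =, num }.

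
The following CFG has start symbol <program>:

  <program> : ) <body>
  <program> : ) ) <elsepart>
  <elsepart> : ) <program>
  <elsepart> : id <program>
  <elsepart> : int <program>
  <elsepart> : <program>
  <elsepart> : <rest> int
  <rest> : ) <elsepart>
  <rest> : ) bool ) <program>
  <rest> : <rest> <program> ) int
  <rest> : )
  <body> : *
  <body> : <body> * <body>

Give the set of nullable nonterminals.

No nonterminal has an empty production or an RHS whose symbols are all nullable.

{ } (none)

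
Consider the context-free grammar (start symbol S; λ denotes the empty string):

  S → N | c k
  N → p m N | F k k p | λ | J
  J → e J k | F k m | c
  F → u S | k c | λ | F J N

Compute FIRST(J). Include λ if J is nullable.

J → e J k contributes {e}.
From J → F k m: F nullable, take FIRST(F) ∪ {k} = { c, e, k, u }.
J → c contributes {c}.
Union: FIRST(J) = { c, e, k, u }.

{ c, e, k, u }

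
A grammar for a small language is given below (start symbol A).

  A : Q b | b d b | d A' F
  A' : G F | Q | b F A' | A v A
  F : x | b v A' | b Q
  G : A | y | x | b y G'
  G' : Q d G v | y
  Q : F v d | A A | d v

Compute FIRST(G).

From G : A: add FIRST(A) = { b, d, x }.
G : y contributes {y}.
G : x contributes {x}.
G : b y G' contributes {b}.
Union: FIRST(G) = { b, d, x, y }.

{ b, d, x, y }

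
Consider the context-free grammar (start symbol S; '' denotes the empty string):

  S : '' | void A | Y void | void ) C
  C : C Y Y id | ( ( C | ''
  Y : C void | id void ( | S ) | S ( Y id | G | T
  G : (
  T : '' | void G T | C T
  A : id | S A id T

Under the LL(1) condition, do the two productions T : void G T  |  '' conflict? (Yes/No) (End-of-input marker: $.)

FIRST(void G T) = { void } and FIRST('') = { '' }.
The second alternative is nullable and FOLLOW(T) = { $, (, ), id, void } shares void with FIRST of the first — conflict.

Yes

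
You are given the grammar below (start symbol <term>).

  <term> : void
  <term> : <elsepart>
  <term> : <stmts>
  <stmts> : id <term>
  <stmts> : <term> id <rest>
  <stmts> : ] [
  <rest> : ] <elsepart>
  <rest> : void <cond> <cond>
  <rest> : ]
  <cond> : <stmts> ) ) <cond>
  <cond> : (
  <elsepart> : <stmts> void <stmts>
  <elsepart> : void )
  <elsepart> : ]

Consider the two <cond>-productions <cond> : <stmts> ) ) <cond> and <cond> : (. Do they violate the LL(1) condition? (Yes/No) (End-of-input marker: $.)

No

FIRST(<stmts> ) ) <cond>) = { ], id, void } and FIRST(() = { ( }.
The FIRST sets are disjoint and neither alternative is nullable — no conflict.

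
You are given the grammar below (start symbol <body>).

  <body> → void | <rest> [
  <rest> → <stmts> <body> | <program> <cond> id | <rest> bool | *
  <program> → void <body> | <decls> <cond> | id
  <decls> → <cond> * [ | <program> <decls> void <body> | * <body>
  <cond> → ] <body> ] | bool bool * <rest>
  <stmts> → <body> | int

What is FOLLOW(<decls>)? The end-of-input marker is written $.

In <program> → <decls> <cond>: add FIRST(<cond>) = { ], bool }.
In <decls> → <program> <decls> void <body>: add FIRST(void <body>) = { void }.
Union: FOLLOW(<decls>) = { ], bool, void }.

{ ], bool, void }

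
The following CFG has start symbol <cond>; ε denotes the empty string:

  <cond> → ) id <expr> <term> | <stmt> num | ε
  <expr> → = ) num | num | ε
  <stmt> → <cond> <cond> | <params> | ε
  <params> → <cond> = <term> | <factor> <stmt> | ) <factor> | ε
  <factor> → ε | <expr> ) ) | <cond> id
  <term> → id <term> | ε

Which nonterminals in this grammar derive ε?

Directly nullable (have an ε-production): <cond>, <expr>, <stmt>, <params>, <factor>, <term>.

{ <cond>, <expr>, <factor>, <params>, <stmt>, <term> }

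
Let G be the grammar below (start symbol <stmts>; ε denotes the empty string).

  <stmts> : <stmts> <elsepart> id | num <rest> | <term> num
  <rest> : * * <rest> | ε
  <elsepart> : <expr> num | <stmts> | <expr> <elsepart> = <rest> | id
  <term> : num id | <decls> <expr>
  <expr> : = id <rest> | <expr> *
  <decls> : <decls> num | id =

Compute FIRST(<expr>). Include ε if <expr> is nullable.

<expr> : = id <rest> contributes {=}.
From <expr> : <expr> *: add FIRST(<expr>) = { = }.
Union: FIRST(<expr>) = { = }.

{ = }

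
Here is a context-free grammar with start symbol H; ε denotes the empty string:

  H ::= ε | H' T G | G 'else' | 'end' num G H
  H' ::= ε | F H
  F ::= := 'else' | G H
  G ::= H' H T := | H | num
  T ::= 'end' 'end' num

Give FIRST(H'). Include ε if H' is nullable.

H' ::= ε contributes ε.
From H' ::= F H: F, H nullable, take FIRST(F) ∪ FIRST(H) = { 'else', 'end', :=, num }; also ε since the whole RHS is nullable.
Union: FIRST(H') = { 'else', 'end', :=, num, ε }.

{ 'else', 'end', :=, num, ε }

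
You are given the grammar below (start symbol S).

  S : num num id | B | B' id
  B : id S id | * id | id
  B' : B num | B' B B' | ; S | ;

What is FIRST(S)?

S : num num id contributes {num}.
From S : B: add FIRST(B) = { *, id }.
From S : B' id: add FIRST(B') = { *, ;, id }.
Union: FIRST(S) = { *, ;, id, num }.

{ *, ;, id, num }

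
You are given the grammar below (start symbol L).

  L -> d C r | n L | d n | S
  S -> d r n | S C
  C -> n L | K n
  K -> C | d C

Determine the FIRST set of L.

L -> d C r contributes {d}.
L -> n L contributes {n}.
L -> d n contributes {d}.
From L -> S: add FIRST(S) = { d }.
Union: FIRST(L) = { d, n }.

{ d, n }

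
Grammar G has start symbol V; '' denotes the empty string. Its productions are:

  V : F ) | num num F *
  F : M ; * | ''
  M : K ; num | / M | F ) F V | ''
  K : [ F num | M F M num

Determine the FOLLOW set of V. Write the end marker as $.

{ $, ), /, ;, [, num }

V is the start symbol, so $ ∈ FOLLOW(V).
In M : F ) F V: V is at the end, add FOLLOW(M) = { ), /, ;, [, num }.
Union: FOLLOW(V) = { $, ), /, ;, [, num }.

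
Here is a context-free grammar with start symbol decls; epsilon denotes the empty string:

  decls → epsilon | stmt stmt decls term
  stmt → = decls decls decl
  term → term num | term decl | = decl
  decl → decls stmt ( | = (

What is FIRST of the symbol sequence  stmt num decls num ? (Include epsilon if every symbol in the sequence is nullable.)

{ = }

Add FIRST(stmt) = { = }; stmt is not nullable, stop.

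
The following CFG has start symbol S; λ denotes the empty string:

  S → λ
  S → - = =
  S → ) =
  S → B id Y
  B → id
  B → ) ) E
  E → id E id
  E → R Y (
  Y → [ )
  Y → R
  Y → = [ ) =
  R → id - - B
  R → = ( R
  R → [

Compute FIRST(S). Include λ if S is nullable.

{ ), -, id, λ }

S → λ contributes λ.
S → - = = contributes {-}.
S → ) = contributes {)}.
From S → B id Y: add FIRST(B) = { ), id }.
Union: FIRST(S) = { ), -, id, λ }.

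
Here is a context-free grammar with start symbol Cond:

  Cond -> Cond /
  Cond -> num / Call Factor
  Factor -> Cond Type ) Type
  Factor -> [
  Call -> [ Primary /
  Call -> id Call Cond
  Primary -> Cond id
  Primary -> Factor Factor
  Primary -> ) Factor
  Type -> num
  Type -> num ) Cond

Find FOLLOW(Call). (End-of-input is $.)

In Cond -> num / Call Factor: add FIRST(Factor) = { [, num }.
In Call -> id Call Cond: add FIRST(Cond) = { num }.
Union: FOLLOW(Call) = { [, num }.

{ [, num }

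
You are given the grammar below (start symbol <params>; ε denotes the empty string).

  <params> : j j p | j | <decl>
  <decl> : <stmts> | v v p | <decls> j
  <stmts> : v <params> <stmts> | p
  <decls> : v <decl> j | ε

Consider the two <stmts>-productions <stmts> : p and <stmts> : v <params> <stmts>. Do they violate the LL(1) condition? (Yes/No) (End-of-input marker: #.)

No

FIRST(p) = { p } and FIRST(v <params> <stmts>) = { v }.
The FIRST sets are disjoint and neither alternative is nullable — no conflict.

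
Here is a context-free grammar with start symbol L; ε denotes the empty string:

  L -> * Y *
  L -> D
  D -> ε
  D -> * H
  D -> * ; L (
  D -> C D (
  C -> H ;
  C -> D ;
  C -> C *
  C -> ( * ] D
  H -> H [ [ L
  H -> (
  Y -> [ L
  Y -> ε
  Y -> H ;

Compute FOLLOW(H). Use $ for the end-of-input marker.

{ $, (, *, ;, [ }

In D -> * H: H is at the end, add FOLLOW(D) = { $, (, *, ;, [ }.
In C -> H ;: add FIRST(;) = { ; }.
In H -> H [ [ L: add FIRST([ [ L) = { [ }.
In Y -> H ;: add FIRST(;) = { ; }.
Union: FOLLOW(H) = { $, (, *, ;, [ }.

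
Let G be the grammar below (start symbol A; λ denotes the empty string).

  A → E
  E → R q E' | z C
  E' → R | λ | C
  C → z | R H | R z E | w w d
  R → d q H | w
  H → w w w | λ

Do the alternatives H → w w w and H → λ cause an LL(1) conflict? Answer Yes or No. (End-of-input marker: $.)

Yes

FIRST(w w w) = { w } and FIRST(λ) = { λ }.
The second alternative is nullable and FOLLOW(H) = { $, q, w, z } shares w with FIRST of the first — conflict.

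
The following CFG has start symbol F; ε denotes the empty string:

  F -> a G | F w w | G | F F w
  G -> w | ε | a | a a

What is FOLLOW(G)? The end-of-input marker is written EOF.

{ EOF, a, w }

In F -> a G: G is at the end, add FOLLOW(F) = { EOF, a, w }.
In F -> G: G is at the end, add FOLLOW(F) = { EOF, a, w }.
Union: FOLLOW(G) = { EOF, a, w }.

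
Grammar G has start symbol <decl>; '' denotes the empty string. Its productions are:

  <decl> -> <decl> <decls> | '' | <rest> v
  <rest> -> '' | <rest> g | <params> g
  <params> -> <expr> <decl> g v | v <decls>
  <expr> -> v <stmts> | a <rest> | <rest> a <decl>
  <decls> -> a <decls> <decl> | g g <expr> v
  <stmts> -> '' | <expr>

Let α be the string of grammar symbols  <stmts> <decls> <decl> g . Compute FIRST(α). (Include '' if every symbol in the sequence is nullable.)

Add FIRST(<stmts>)\{''} = { a, g, v }; <stmts> is nullable, continue.
Add FIRST(<decls>) = { a, g }; <decls> is not nullable, stop.

{ a, g, v }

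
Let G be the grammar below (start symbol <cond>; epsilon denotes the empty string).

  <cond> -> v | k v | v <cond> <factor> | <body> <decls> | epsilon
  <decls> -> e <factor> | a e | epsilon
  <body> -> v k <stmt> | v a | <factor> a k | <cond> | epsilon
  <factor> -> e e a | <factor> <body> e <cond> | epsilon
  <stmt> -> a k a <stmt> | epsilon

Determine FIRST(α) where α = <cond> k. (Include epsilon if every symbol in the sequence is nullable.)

Add FIRST(<cond>)\{epsilon} = { a, e, k, v }; <cond> is nullable, continue.
k is a terminal; add {k} and stop.

{ a, e, k, v }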